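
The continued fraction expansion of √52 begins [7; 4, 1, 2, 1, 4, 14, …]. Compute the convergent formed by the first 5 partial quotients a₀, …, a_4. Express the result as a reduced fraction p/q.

Start with 1.
2 + 1/(1/1) = 2 + 1/1 = 3/1
1 + 1/(3/1) = 1 + 1/3 = 4/3
4 + 1/(4/3) = 4 + 3/4 = 19/4
7 + 1/(19/4) = 7 + 4/19 = 137/19

137/19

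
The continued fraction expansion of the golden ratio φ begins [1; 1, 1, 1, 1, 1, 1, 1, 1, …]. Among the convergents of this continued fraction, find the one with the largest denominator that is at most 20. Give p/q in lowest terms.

a_0 = 1: 1/1  (≤ bound)
a_1 = 1: 2/1  (≤ bound)
a_2 = 1: 3/2  (≤ bound)
a_3 = 1: 5/3  (≤ bound)
a_4 = 1: 8/5  (≤ bound)
a_5 = 1: 13/8  (≤ bound)
a_6 = 1: 21/13  (≤ bound)
a_7 = 1: 34/21  (> 20, stop)

21/13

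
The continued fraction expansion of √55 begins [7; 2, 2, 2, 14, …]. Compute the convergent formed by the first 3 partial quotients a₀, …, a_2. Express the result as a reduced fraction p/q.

Collapse the nested fraction from the inside out:
Start with 2.
2 + 1/(2/1) = 2 + 1/2 = 5/2
7 + 1/(5/2) = 7 + 2/5 = 37/5

37/5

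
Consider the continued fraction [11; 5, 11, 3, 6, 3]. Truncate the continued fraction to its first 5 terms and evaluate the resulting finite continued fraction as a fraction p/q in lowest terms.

12249/1094

Start with 6.
3 + 1/(6/1) = 3 + 1/6 = 19/6
11 + 1/(19/6) = 11 + 6/19 = 215/19
5 + 1/(215/19) = 5 + 19/215 = 1094/215
11 + 1/(1094/215) = 11 + 215/1094 = 12249/1094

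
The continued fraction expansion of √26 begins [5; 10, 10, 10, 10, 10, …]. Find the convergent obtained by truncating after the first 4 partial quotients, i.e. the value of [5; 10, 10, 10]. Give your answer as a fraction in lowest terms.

5201/1020

Start with 10.
10 + 1/(10/1) = 10 + 1/10 = 101/10
10 + 1/(101/10) = 10 + 10/101 = 1020/101
5 + 1/(1020/101) = 5 + 101/1020 = 5201/1020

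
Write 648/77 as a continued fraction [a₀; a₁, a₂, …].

Run the Euclidean algorithm, recording each quotient:
648 = 8·77 + 32, so a_0 = 8
77 = 2·32 + 13, so a_1 = 2
32 = 2·13 + 6, so a_2 = 2
13 = 2·6 + 1, so a_3 = 2
6 = 6·1 + 0, so a_4 = 6

[8; 2, 2, 2, 6]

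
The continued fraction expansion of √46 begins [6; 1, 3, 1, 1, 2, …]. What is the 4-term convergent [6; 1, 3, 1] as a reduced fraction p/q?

34/5

Collapse the nested fraction from the inside out:
Start with 1.
3 + 1/(1/1) = 3 + 1/1 = 4/1
1 + 1/(4/1) = 1 + 1/4 = 5/4
6 + 1/(5/4) = 6 + 4/5 = 34/5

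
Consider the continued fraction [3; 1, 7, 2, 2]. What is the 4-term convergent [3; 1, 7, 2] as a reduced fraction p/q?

66/17

Starting at the tail and folding back:
Start with 2.
7 + 1/(2/1) = 7 + 1/2 = 15/2
1 + 1/(15/2) = 1 + 2/15 = 17/15
3 + 1/(17/15) = 3 + 15/17 = 66/17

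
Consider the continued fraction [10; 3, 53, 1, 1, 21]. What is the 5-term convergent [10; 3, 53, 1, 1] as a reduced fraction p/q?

Start with 1.
1 + 1/(1/1) = 1 + 1/1 = 2/1
53 + 1/(2/1) = 53 + 1/2 = 107/2
3 + 1/(107/2) = 3 + 2/107 = 323/107
10 + 1/(323/107) = 10 + 107/323 = 3337/323

3337/323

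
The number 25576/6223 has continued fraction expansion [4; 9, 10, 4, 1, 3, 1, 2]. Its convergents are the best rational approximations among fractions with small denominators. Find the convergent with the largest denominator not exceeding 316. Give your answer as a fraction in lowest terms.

a_0 = 4: 4/1  (≤ bound)
a_1 = 9: 37/9  (≤ bound)
a_2 = 10: 374/91  (≤ bound)
a_3 = 4: 1533/373  (> 316, stop)

374/91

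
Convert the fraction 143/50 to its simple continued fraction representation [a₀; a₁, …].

[2; 1, 6, 7]

⌊143/50⌋ = 2, remainder 43
⌊50/43⌋ = 1, remainder 7
⌊43/7⌋ = 6, remainder 1
⌊7/1⌋ = 7, remainder 0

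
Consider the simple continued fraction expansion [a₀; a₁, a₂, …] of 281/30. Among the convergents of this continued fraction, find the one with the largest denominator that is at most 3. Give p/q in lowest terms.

List convergents until the denominator exceeds the bound:
a_0 = 9: 9/1  (≤ bound)
a_1 = 2: 19/2  (≤ bound)
a_2 = 1: 28/3  (≤ bound)
a_3 = 2: 75/8  (> 3, stop)

28/3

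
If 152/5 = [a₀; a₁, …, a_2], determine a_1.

Repeatedly divide and take the remainder:
⌊152/5⌋ = 30, remainder 2
⌊5/2⌋ = 2, remainder 1

2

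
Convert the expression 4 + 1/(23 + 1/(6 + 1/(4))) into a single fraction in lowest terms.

a_0 = 4: 4/1
a_1 = 23: 93/23
a_2 = 6: 562/139
a_3 = 4: 2341/579

2341/579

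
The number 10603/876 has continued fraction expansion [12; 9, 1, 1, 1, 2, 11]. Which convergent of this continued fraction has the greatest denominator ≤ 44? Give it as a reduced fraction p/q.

351/29

a_0 = 12: 12/1  (≤ bound)
a_1 = 9: 109/9  (≤ bound)
a_2 = 1: 121/10  (≤ bound)
a_3 = 1: 230/19  (≤ bound)
a_4 = 1: 351/29  (≤ bound)
a_5 = 2: 932/77  (> 44, stop)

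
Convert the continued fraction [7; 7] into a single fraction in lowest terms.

Use the convergent recurrence hₖ = aₖ·hₖ₋₁ + hₖ₋₂ (and likewise for the denominators kₖ):
a_0 = 7: 7/1
a_1 = 7: 50/7

50/7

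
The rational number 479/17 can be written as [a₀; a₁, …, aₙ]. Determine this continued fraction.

[28; 5, 1, 2]

⌊479/17⌋ = 28, remainder 3
⌊17/3⌋ = 5, remainder 2
⌊3/2⌋ = 1, remainder 1
⌊2/1⌋ = 2, remainder 0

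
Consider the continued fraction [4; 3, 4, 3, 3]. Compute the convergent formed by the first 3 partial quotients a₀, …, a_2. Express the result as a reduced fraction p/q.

Start with 4.
3 + 1/(4/1) = 3 + 1/4 = 13/4
4 + 1/(13/4) = 4 + 4/13 = 56/13

56/13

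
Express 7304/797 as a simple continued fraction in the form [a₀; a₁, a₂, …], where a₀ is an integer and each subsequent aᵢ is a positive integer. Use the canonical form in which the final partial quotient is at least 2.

Run the Euclidean algorithm, recording each quotient:
7304 ÷ 797 → quotient 9, remainder 131
797 ÷ 131 → quotient 6, remainder 11
131 ÷ 11 → quotient 11, remainder 10
11 ÷ 10 → quotient 1, remainder 1
10 ÷ 1 → quotient 10, remainder 0

[9; 6, 11, 1, 10]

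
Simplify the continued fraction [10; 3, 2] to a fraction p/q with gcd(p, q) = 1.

a_0 = 10: 10/1
a_1 = 3: 31/3
a_2 = 2: 72/7

72/7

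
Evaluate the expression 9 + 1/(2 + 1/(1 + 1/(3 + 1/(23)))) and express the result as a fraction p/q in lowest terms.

2397/256

Starting at the tail and folding back:
Start with 23.
3 + 1/(23/1) = 3 + 1/23 = 70/23
1 + 1/(70/23) = 1 + 23/70 = 93/70
2 + 1/(93/70) = 2 + 70/93 = 256/93
9 + 1/(256/93) = 9 + 93/256 = 2397/256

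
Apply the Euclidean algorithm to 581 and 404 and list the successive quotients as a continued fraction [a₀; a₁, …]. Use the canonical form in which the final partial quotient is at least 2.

[1; 2, 3, 1, 1, 5, 1, 3]

581 = 1·404 + 177, so a_0 = 1
404 = 2·177 + 50, so a_1 = 2
177 = 3·50 + 27, so a_2 = 3
50 = 1·27 + 23, so a_3 = 1
27 = 1·23 + 4, so a_4 = 1
23 = 5·4 + 3, so a_5 = 5
4 = 1·3 + 1, so a_6 = 1
3 = 3·1 + 0, so a_7 = 3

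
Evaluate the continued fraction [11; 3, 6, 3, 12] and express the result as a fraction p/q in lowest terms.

8363/739

Start with 12.
3 + 1/(12/1) = 3 + 1/12 = 37/12
6 + 1/(37/12) = 6 + 12/37 = 234/37
3 + 1/(234/37) = 3 + 37/234 = 739/234
11 + 1/(739/234) = 11 + 234/739 = 8363/739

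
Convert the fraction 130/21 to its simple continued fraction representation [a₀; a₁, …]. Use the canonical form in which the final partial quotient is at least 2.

⌊130/21⌋ = 6, remainder 4
⌊21/4⌋ = 5, remainder 1
⌊4/1⌋ = 4, remainder 0

[6; 5, 4]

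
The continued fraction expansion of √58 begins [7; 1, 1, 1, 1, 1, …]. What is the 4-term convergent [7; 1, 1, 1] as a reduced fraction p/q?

23/3

Compute successive convergents:
a_0 = 7: 7/1
a_1 = 1: 8/1
a_2 = 1: 15/2
a_3 = 1: 23/3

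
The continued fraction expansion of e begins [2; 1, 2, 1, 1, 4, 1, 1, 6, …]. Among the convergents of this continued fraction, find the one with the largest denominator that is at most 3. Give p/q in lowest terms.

List convergents until the denominator exceeds the bound:
a_0 = 2: 2/1  (≤ bound)
a_1 = 1: 3/1  (≤ bound)
a_2 = 2: 8/3  (≤ bound)
a_3 = 1: 11/4  (> 3, stop)

8/3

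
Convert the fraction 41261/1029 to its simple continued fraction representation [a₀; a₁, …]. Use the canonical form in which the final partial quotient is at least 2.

[40; 10, 5, 3, 6]

Repeatedly divide and take the remainder:
41261 = 40·1029 + 101, so a_0 = 40
1029 = 10·101 + 19, so a_1 = 10
101 = 5·19 + 6, so a_2 = 5
19 = 3·6 + 1, so a_3 = 3
6 = 6·1 + 0, so a_4 = 6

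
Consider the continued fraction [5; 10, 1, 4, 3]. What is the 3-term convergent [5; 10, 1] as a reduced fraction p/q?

56/11

Compute successive convergents:
a_0 = 5: 5/1
a_1 = 10: 51/10
a_2 = 1: 56/11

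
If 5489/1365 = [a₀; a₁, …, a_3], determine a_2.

14

5489 = 4·1365 + 29, so a_0 = 4
1365 = 47·29 + 2, so a_1 = 47
29 = 14·2 + 1, so a_2 = 14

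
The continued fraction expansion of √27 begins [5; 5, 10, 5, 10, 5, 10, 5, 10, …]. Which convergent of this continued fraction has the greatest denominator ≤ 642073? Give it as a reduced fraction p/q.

List convergents until the denominator exceeds the bound:
a_0 = 5: 5/1  (≤ bound)
a_1 = 5: 26/5  (≤ bound)
a_2 = 10: 265/51  (≤ bound)
a_3 = 5: 1351/260  (≤ bound)
a_4 = 10: 13775/2651  (≤ bound)
a_5 = 5: 70226/13515  (≤ bound)
a_6 = 10: 716035/137801  (≤ bound)
a_7 = 5: 3650401/702520  (> 642073, stop)

716035/137801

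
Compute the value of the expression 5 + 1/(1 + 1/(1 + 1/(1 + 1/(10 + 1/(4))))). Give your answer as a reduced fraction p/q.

a_0 = 5: 5/1
a_1 = 1: 6/1
a_2 = 1: 11/2
a_3 = 1: 17/3
a_4 = 10: 181/32
a_5 = 4: 741/131

741/131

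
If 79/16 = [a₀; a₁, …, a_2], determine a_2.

⌊79/16⌋ = 4, remainder 15
⌊16/15⌋ = 1, remainder 1
⌊15/1⌋ = 15, remainder 0

15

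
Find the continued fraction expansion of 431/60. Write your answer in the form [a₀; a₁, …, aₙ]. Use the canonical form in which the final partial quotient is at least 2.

[7; 5, 2, 5]

⌊431/60⌋ = 7, remainder 11
⌊60/11⌋ = 5, remainder 5
⌊11/5⌋ = 2, remainder 1
⌊5/1⌋ = 5, remainder 0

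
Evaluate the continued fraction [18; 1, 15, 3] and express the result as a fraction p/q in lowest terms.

928/49

Compute successive convergents:
a_0 = 18: 18/1
a_1 = 1: 19/1
a_2 = 15: 303/16
a_3 = 3: 928/49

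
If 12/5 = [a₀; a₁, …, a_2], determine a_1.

2

Apply division with remainder until the remainder is 0:
12 ÷ 5 → quotient 2, remainder 2
5 ÷ 2 → quotient 2, remainder 1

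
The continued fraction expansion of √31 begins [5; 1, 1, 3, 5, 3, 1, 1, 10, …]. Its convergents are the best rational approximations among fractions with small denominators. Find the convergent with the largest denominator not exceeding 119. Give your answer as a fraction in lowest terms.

657/118

a_0 = 5: 5/1  (≤ bound)
a_1 = 1: 6/1  (≤ bound)
a_2 = 1: 11/2  (≤ bound)
a_3 = 3: 39/7  (≤ bound)
a_4 = 5: 206/37  (≤ bound)
a_5 = 3: 657/118  (≤ bound)
a_6 = 1: 863/155  (> 119, stop)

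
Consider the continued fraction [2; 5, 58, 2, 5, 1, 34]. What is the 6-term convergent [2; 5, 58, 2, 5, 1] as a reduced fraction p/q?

8386/3813

Collapse the nested fraction from the inside out:
Start with 1.
5 + 1/(1/1) = 5 + 1/1 = 6/1
2 + 1/(6/1) = 2 + 1/6 = 13/6
58 + 1/(13/6) = 58 + 6/13 = 760/13
5 + 1/(760/13) = 5 + 13/760 = 3813/760
2 + 1/(3813/760) = 2 + 760/3813 = 8386/3813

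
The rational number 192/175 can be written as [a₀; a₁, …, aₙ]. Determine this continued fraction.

Repeatedly divide and take the remainder:
192 ÷ 175 → quotient 1, remainder 17
175 ÷ 17 → quotient 10, remainder 5
17 ÷ 5 → quotient 3, remainder 2
5 ÷ 2 → quotient 2, remainder 1
2 ÷ 1 → quotient 2, remainder 0

[1; 10, 3, 2, 2]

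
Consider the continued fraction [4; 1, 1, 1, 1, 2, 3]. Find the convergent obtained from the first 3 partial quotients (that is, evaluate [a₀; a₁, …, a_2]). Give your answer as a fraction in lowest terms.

9/2

Start with 1.
1 + 1/(1/1) = 1 + 1/1 = 2/1
4 + 1/(2/1) = 4 + 1/2 = 9/2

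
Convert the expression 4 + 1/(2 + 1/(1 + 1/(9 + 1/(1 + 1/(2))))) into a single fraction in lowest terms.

404/93

Start with 2.
1 + 1/(2/1) = 1 + 1/2 = 3/2
9 + 1/(3/2) = 9 + 2/3 = 29/3
1 + 1/(29/3) = 1 + 3/29 = 32/29
2 + 1/(32/29) = 2 + 29/32 = 93/32
4 + 1/(93/32) = 4 + 32/93 = 404/93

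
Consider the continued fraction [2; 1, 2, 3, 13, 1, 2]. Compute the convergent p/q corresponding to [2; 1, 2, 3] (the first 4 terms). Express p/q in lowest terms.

Start with 3.
2 + 1/(3/1) = 2 + 1/3 = 7/3
1 + 1/(7/3) = 1 + 3/7 = 10/7
2 + 1/(10/7) = 2 + 7/10 = 27/10

27/10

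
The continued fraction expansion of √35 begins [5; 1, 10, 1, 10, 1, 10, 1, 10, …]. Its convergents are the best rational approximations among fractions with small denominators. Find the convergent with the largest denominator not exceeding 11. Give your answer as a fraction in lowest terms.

65/11

a_0 = 5: 5/1  (≤ bound)
a_1 = 1: 6/1  (≤ bound)
a_2 = 10: 65/11  (≤ bound)
a_3 = 1: 71/12  (> 11, stop)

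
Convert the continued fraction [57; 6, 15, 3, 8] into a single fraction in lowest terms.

Start with 8.
3 + 1/(8/1) = 3 + 1/8 = 25/8
15 + 1/(25/8) = 15 + 8/25 = 383/25
6 + 1/(383/25) = 6 + 25/383 = 2323/383
57 + 1/(2323/383) = 57 + 383/2323 = 132794/2323

132794/2323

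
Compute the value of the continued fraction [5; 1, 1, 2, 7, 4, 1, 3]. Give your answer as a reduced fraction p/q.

Starting at the tail and folding back:
Start with 3.
1 + 1/(3/1) = 1 + 1/3 = 4/3
4 + 1/(4/3) = 4 + 3/4 = 19/4
7 + 1/(19/4) = 7 + 4/19 = 137/19
2 + 1/(137/19) = 2 + 19/137 = 293/137
1 + 1/(293/137) = 1 + 137/293 = 430/293
1 + 1/(430/293) = 1 + 293/430 = 723/430
5 + 1/(723/430) = 5 + 430/723 = 4045/723

4045/723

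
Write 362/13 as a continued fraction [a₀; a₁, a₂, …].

⌊362/13⌋ = 27, remainder 11
⌊13/11⌋ = 1, remainder 2
⌊11/2⌋ = 5, remainder 1
⌊2/1⌋ = 2, remainder 0

[27; 1, 5, 2]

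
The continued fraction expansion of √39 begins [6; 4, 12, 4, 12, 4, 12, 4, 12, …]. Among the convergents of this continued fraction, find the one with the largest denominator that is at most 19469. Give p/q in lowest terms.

62425/9996

List convergents until the denominator exceeds the bound:
a_0 = 6: 6/1  (≤ bound)
a_1 = 4: 25/4  (≤ bound)
a_2 = 12: 306/49  (≤ bound)
a_3 = 4: 1249/200  (≤ bound)
a_4 = 12: 15294/2449  (≤ bound)
a_5 = 4: 62425/9996  (≤ bound)
a_6 = 12: 764394/122401  (> 19469, stop)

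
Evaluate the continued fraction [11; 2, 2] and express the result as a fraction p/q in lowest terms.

57/5

Use the convergent recurrence hₖ = aₖ·hₖ₋₁ + hₖ₋₂ (and likewise for the denominators kₖ):
a_0 = 11: 11/1
a_1 = 2: 23/2
a_2 = 2: 57/5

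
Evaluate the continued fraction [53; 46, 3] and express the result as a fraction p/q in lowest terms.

7370/139

a_0 = 53: 53/1
a_1 = 46: 2439/46
a_2 = 3: 7370/139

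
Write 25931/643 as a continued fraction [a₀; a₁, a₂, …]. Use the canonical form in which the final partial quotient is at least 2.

[40; 3, 21, 10]

25931 ÷ 643 → quotient 40, remainder 211
643 ÷ 211 → quotient 3, remainder 10
211 ÷ 10 → quotient 21, remainder 1
10 ÷ 1 → quotient 10, remainder 0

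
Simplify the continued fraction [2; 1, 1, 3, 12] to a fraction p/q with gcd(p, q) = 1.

Collapse the nested fraction from the inside out:
Start with 12.
3 + 1/(12/1) = 3 + 1/12 = 37/12
1 + 1/(37/12) = 1 + 12/37 = 49/37
1 + 1/(49/37) = 1 + 37/49 = 86/49
2 + 1/(86/49) = 2 + 49/86 = 221/86

221/86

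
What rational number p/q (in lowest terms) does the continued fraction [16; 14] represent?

225/14

Collapse the nested fraction from the inside out:
Start with 14.
16 + 1/(14/1) = 16 + 1/14 = 225/14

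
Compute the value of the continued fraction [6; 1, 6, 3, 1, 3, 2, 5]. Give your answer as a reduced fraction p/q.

9223/1344

a_0 = 6: 6/1
a_1 = 1: 7/1
a_2 = 6: 48/7
a_3 = 3: 151/22
a_4 = 1: 199/29
a_5 = 3: 748/109
a_6 = 2: 1695/247
a_7 = 5: 9223/1344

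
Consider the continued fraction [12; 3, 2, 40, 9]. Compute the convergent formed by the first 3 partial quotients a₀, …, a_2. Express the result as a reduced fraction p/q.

Start with 2.
3 + 1/(2/1) = 3 + 1/2 = 7/2
12 + 1/(7/2) = 12 + 2/7 = 86/7

86/7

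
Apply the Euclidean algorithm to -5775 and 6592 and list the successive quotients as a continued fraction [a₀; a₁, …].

⌊-5775/6592⌋ = -1, remainder 817
⌊6592/817⌋ = 8, remainder 56
⌊817/56⌋ = 14, remainder 33
⌊56/33⌋ = 1, remainder 23
⌊33/23⌋ = 1, remainder 10
⌊23/10⌋ = 2, remainder 3
⌊10/3⌋ = 3, remainder 1
⌊3/1⌋ = 3, remainder 0

[-1; 8, 14, 1, 1, 2, 3, 3]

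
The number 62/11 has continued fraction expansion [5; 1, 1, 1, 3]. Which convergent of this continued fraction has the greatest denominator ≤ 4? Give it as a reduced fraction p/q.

List convergents until the denominator exceeds the bound:
a_0 = 5: 5/1  (≤ bound)
a_1 = 1: 6/1  (≤ bound)
a_2 = 1: 11/2  (≤ bound)
a_3 = 1: 17/3  (≤ bound)
a_4 = 3: 62/11  (> 4, stop)

17/3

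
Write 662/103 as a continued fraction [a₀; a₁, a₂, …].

662 = 6·103 + 44, so a_0 = 6
103 = 2·44 + 15, so a_1 = 2
44 = 2·15 + 14, so a_2 = 2
15 = 1·14 + 1, so a_3 = 1
14 = 14·1 + 0, so a_4 = 14

[6; 2, 2, 1, 14]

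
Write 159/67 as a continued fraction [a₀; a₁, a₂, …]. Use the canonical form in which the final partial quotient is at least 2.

[2; 2, 1, 2, 8]

⌊159/67⌋ = 2, remainder 25
⌊67/25⌋ = 2, remainder 17
⌊25/17⌋ = 1, remainder 8
⌊17/8⌋ = 2, remainder 1
⌊8/1⌋ = 8, remainder 0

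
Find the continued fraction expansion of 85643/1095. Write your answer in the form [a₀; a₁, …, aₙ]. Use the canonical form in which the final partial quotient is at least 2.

Apply division with remainder until the remainder is 0:
⌊85643/1095⌋ = 78, remainder 233
⌊1095/233⌋ = 4, remainder 163
⌊233/163⌋ = 1, remainder 70
⌊163/70⌋ = 2, remainder 23
⌊70/23⌋ = 3, remainder 1
⌊23/1⌋ = 23, remainder 0

[78; 4, 1, 2, 3, 23]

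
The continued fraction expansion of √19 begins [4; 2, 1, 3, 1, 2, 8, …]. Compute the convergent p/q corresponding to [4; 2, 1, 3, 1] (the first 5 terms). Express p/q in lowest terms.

61/14

a_0 = 4: 4/1
a_1 = 2: 9/2
a_2 = 1: 13/3
a_3 = 3: 48/11
a_4 = 1: 61/14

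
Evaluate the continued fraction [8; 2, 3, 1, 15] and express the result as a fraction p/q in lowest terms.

1199/142

Start with 15.
1 + 1/(15/1) = 1 + 1/15 = 16/15
3 + 1/(16/15) = 3 + 15/16 = 63/16
2 + 1/(63/16) = 2 + 16/63 = 142/63
8 + 1/(142/63) = 8 + 63/142 = 1199/142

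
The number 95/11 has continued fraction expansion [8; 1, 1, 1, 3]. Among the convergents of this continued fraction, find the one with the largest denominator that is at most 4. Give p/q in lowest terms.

26/3

a_0 = 8: 8/1  (≤ bound)
a_1 = 1: 9/1  (≤ bound)
a_2 = 1: 17/2  (≤ bound)
a_3 = 1: 26/3  (≤ bound)
a_4 = 3: 95/11  (> 4, stop)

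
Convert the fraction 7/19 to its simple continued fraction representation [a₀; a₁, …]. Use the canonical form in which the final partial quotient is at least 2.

[0; 2, 1, 2, 2]

7 = 0·19 + 7, so a_0 = 0
19 = 2·7 + 5, so a_1 = 2
7 = 1·5 + 2, so a_2 = 1
5 = 2·2 + 1, so a_3 = 2
2 = 2·1 + 0, so a_4 = 2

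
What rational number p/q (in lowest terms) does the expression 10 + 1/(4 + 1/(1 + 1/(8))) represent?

Starting at the tail and folding back:
Start with 8.
1 + 1/(8/1) = 1 + 1/8 = 9/8
4 + 1/(9/8) = 4 + 8/9 = 44/9
10 + 1/(44/9) = 10 + 9/44 = 449/44

449/44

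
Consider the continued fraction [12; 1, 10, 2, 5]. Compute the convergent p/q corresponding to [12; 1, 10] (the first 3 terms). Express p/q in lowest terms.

Start with 10.
1 + 1/(10/1) = 1 + 1/10 = 11/10
12 + 1/(11/10) = 12 + 10/11 = 142/11

142/11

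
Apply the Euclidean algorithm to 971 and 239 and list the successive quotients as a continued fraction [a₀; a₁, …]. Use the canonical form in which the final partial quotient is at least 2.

971 = 4·239 + 15, so a_0 = 4
239 = 15·15 + 14, so a_1 = 15
15 = 1·14 + 1, so a_2 = 1
14 = 14·1 + 0, so a_3 = 14

[4; 15, 1, 14]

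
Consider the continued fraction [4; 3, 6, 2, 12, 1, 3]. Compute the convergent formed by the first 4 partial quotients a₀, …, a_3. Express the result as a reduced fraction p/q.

177/41

Work from the innermost term outward:
Start with 2.
6 + 1/(2/1) = 6 + 1/2 = 13/2
3 + 1/(13/2) = 3 + 2/13 = 41/13
4 + 1/(41/13) = 4 + 13/41 = 177/41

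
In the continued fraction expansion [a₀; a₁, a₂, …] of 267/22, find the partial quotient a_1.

7

267 ÷ 22 → quotient 12, remainder 3
22 ÷ 3 → quotient 7, remainder 1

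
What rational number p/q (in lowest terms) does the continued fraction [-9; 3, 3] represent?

-87/10

Compute successive convergents:
a_0 = -9: -9/1
a_1 = 3: -26/3
a_2 = 3: -87/10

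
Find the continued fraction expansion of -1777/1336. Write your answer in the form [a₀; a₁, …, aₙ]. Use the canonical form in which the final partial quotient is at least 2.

[-2; 1, 2, 33, 1, 12]

Apply division with remainder until the remainder is 0:
⌊-1777/1336⌋ = -2, remainder 895
⌊1336/895⌋ = 1, remainder 441
⌊895/441⌋ = 2, remainder 13
⌊441/13⌋ = 33, remainder 12
⌊13/12⌋ = 1, remainder 1
⌊12/1⌋ = 12, remainder 0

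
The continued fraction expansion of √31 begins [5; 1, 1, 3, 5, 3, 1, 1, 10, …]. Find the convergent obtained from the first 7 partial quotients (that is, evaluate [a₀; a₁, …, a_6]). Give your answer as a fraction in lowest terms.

Compute successive convergents:
a_0 = 5: 5/1
a_1 = 1: 6/1
a_2 = 1: 11/2
a_3 = 3: 39/7
a_4 = 5: 206/37
a_5 = 3: 657/118
a_6 = 1: 863/155

863/155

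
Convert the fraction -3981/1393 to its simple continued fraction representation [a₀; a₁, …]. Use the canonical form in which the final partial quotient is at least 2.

[-3; 7, 28, 3, 2]

Repeatedly divide and take the remainder:
-3981 = -3·1393 + 198, so a_0 = -3
1393 = 7·198 + 7, so a_1 = 7
198 = 28·7 + 2, so a_2 = 28
7 = 3·2 + 1, so a_3 = 3
2 = 2·1 + 0, so a_4 = 2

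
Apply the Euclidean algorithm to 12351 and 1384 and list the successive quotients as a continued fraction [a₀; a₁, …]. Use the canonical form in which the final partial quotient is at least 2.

[8; 1, 12, 5, 1, 1, 9]

12351 ÷ 1384 → quotient 8, remainder 1279
1384 ÷ 1279 → quotient 1, remainder 105
1279 ÷ 105 → quotient 12, remainder 19
105 ÷ 19 → quotient 5, remainder 10
19 ÷ 10 → quotient 1, remainder 9
10 ÷ 9 → quotient 1, remainder 1
9 ÷ 1 → quotient 9, remainder 0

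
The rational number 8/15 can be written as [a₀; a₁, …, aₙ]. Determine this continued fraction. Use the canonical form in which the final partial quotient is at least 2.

[0; 1, 1, 7]

⌊8/15⌋ = 0, remainder 8
⌊15/8⌋ = 1, remainder 7
⌊8/7⌋ = 1, remainder 1
⌊7/1⌋ = 7, remainder 0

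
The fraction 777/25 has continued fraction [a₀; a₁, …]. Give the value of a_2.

2

777 ÷ 25 → quotient 31, remainder 2
25 ÷ 2 → quotient 12, remainder 1
2 ÷ 1 → quotient 2, remainder 0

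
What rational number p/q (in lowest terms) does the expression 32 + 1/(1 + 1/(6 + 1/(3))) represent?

Start with 3.
6 + 1/(3/1) = 6 + 1/3 = 19/3
1 + 1/(19/3) = 1 + 3/19 = 22/19
32 + 1/(22/19) = 32 + 19/22 = 723/22

723/22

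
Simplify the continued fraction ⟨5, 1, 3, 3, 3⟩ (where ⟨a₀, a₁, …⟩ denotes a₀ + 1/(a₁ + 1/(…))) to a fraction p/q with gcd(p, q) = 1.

Compute successive convergents:
a_0 = 5: 5/1
a_1 = 1: 6/1
a_2 = 3: 23/4
a_3 = 3: 75/13
a_4 = 3: 248/43

248/43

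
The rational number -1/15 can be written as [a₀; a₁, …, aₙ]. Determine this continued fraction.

[-1; 1, 14]

-1 = -1·15 + 14, so a_0 = -1
15 = 1·14 + 1, so a_1 = 1
14 = 14·1 + 0, so a_2 = 14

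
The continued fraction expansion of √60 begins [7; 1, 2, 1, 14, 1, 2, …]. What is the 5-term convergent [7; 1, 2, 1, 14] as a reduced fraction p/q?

Build up convergents one term at a time:
a_0 = 7: 7/1
a_1 = 1: 8/1
a_2 = 2: 23/3
a_3 = 1: 31/4
a_4 = 14: 457/59

457/59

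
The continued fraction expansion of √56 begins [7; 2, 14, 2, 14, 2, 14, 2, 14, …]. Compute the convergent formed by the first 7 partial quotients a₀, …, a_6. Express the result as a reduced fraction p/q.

194873/26041

a_0 = 7: 7/1
a_1 = 2: 15/2
a_2 = 14: 217/29
a_3 = 2: 449/60
a_4 = 14: 6503/869
a_5 = 2: 13455/1798
a_6 = 14: 194873/26041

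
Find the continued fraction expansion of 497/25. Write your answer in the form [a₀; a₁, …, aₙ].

[19; 1, 7, 3]

Run the Euclidean algorithm, recording each quotient:
497 = 19·25 + 22, so a_0 = 19
25 = 1·22 + 3, so a_1 = 1
22 = 7·3 + 1, so a_2 = 7
3 = 3·1 + 0, so a_3 = 3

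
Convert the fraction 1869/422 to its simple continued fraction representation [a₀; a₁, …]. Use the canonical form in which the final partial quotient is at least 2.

[4; 2, 3, 60]

⌊1869/422⌋ = 4, remainder 181
⌊422/181⌋ = 2, remainder 60
⌊181/60⌋ = 3, remainder 1
⌊60/1⌋ = 60, remainder 0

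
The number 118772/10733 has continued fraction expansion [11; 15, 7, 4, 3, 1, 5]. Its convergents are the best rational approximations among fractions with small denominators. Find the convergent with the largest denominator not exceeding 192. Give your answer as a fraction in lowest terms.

a_0 = 11: 11/1  (≤ bound)
a_1 = 15: 166/15  (≤ bound)
a_2 = 7: 1173/106  (≤ bound)
a_3 = 4: 4858/439  (> 192, stop)

1173/106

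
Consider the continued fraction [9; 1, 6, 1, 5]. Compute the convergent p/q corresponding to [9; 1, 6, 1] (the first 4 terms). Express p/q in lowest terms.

Compute successive convergents:
a_0 = 9: 9/1
a_1 = 1: 10/1
a_2 = 6: 69/7
a_3 = 1: 79/8

79/8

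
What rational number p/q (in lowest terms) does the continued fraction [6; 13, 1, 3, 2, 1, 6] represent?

Build up convergents one term at a time:
a_0 = 6: 6/1
a_1 = 13: 79/13
a_2 = 1: 85/14
a_3 = 3: 334/55
a_4 = 2: 753/124
a_5 = 1: 1087/179
a_6 = 6: 7275/1198

7275/1198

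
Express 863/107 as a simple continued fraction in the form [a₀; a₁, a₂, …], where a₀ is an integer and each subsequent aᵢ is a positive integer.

Repeatedly divide and take the remainder:
863 = 8·107 + 7, so a_0 = 8
107 = 15·7 + 2, so a_1 = 15
7 = 3·2 + 1, so a_2 = 3
2 = 2·1 + 0, so a_3 = 2

[8; 15, 3, 2]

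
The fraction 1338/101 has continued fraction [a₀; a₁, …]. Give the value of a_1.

1338 = 13·101 + 25, so a_0 = 13
101 = 4·25 + 1, so a_1 = 4

4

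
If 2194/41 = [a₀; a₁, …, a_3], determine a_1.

1

Apply division with remainder until the remainder is 0:
2194 ÷ 41 → quotient 53, remainder 21
41 ÷ 21 → quotient 1, remainder 20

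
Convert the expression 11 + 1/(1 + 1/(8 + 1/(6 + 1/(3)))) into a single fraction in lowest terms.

Start with 3.
6 + 1/(3/1) = 6 + 1/3 = 19/3
8 + 1/(19/3) = 8 + 3/19 = 155/19
1 + 1/(155/19) = 1 + 19/155 = 174/155
11 + 1/(174/155) = 11 + 155/174 = 2069/174

2069/174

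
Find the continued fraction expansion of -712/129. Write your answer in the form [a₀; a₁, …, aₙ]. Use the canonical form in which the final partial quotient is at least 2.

Run the Euclidean algorithm, recording each quotient:
⌊-712/129⌋ = -6, remainder 62
⌊129/62⌋ = 2, remainder 5
⌊62/5⌋ = 12, remainder 2
⌊5/2⌋ = 2, remainder 1
⌊2/1⌋ = 2, remainder 0

[-6; 2, 12, 2, 2]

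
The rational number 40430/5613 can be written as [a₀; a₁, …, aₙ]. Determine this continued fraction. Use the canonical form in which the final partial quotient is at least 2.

Repeatedly divide and take the remainder:
⌊40430/5613⌋ = 7, remainder 1139
⌊5613/1139⌋ = 4, remainder 1057
⌊1139/1057⌋ = 1, remainder 82
⌊1057/82⌋ = 12, remainder 73
⌊82/73⌋ = 1, remainder 9
⌊73/9⌋ = 8, remainder 1
⌊9/1⌋ = 9, remainder 0

[7; 4, 1, 12, 1, 8, 9]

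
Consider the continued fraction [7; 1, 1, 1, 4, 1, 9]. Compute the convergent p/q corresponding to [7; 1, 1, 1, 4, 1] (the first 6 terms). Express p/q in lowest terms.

130/17

Start with 1.
4 + 1/(1/1) = 4 + 1/1 = 5/1
1 + 1/(5/1) = 1 + 1/5 = 6/5
1 + 1/(6/5) = 1 + 5/6 = 11/6
1 + 1/(11/6) = 1 + 6/11 = 17/11
7 + 1/(17/11) = 7 + 11/17 = 130/17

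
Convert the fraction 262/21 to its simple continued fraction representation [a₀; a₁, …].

⌊262/21⌋ = 12, remainder 10
⌊21/10⌋ = 2, remainder 1
⌊10/1⌋ = 10, remainder 0

[12; 2, 10]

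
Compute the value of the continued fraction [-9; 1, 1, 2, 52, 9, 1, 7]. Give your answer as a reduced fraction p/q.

-174215/20738

a_0 = -9: -9/1
a_1 = 1: -8/1
a_2 = 1: -17/2
a_3 = 2: -42/5
a_4 = 52: -2201/262
a_5 = 9: -19851/2363
a_6 = 1: -22052/2625
a_7 = 7: -174215/20738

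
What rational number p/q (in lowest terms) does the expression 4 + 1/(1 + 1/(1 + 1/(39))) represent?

356/79

a_0 = 4: 4/1
a_1 = 1: 5/1
a_2 = 1: 9/2
a_3 = 39: 356/79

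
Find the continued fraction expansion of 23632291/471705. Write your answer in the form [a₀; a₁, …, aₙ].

[50; 10, 36, 3, 13, 6, 2, 2]

23632291 = 50·471705 + 47041, so a_0 = 50
471705 = 10·47041 + 1295, so a_1 = 10
47041 = 36·1295 + 421, so a_2 = 36
1295 = 3·421 + 32, so a_3 = 3
421 = 13·32 + 5, so a_4 = 13
32 = 6·5 + 2, so a_5 = 6
5 = 2·2 + 1, so a_6 = 2
2 = 2·1 + 0, so a_7 = 2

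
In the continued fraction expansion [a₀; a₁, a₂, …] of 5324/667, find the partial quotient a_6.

Run the Euclidean algorithm, recording each quotient:
5324 = 7·667 + 655, so a_0 = 7
667 = 1·655 + 12, so a_1 = 1
655 = 54·12 + 7, so a_2 = 54
12 = 1·7 + 5, so a_3 = 1
7 = 1·5 + 2, so a_4 = 1
5 = 2·2 + 1, so a_5 = 2
2 = 2·1 + 0, so a_6 = 2

2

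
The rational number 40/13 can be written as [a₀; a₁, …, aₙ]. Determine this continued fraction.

[3; 13]

⌊40/13⌋ = 3, remainder 1
⌊13/1⌋ = 13, remainder 0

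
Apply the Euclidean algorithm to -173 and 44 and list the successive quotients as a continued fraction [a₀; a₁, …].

Repeatedly divide and take the remainder:
-173 = -4·44 + 3, so a_0 = -4
44 = 14·3 + 2, so a_1 = 14
3 = 1·2 + 1, so a_2 = 1
2 = 2·1 + 0, so a_3 = 2

[-4; 14, 1, 2]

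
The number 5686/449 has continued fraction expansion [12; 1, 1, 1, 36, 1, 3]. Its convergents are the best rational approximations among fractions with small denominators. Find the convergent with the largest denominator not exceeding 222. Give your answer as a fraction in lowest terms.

1431/113

a_0 = 12: 12/1  (≤ bound)
a_1 = 1: 13/1  (≤ bound)
a_2 = 1: 25/2  (≤ bound)
a_3 = 1: 38/3  (≤ bound)
a_4 = 36: 1393/110  (≤ bound)
a_5 = 1: 1431/113  (≤ bound)
a_6 = 3: 5686/449  (> 222, stop)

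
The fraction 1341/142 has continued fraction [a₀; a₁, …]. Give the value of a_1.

⌊1341/142⌋ = 9, remainder 63
⌊142/63⌋ = 2, remainder 16

2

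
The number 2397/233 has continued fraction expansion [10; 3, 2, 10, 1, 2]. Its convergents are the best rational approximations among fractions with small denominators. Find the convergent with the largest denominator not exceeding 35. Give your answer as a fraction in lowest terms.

a_0 = 10: 10/1  (≤ bound)
a_1 = 3: 31/3  (≤ bound)
a_2 = 2: 72/7  (≤ bound)
a_3 = 10: 751/73  (> 35, stop)

72/7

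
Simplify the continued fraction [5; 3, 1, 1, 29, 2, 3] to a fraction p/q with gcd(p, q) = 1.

7769/1470

a_0 = 5: 5/1
a_1 = 3: 16/3
a_2 = 1: 21/4
a_3 = 1: 37/7
a_4 = 29: 1094/207
a_5 = 2: 2225/421
a_6 = 3: 7769/1470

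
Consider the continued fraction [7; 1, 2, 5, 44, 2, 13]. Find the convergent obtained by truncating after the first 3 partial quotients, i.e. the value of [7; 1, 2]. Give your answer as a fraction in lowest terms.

23/3

Start with 2.
1 + 1/(2/1) = 1 + 1/2 = 3/2
7 + 1/(3/2) = 7 + 2/3 = 23/3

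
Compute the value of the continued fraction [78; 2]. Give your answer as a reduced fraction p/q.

Compute successive convergents:
a_0 = 78: 78/1
a_1 = 2: 157/2

157/2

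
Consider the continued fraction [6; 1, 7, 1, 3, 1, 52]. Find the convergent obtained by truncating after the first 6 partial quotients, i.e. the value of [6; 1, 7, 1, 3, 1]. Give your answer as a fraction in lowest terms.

a_0 = 6: 6/1
a_1 = 1: 7/1
a_2 = 7: 55/8
a_3 = 1: 62/9
a_4 = 3: 241/35
a_5 = 1: 303/44

303/44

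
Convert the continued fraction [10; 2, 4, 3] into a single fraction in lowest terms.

Start with 3.
4 + 1/(3/1) = 4 + 1/3 = 13/3
2 + 1/(13/3) = 2 + 3/13 = 29/13
10 + 1/(29/13) = 10 + 13/29 = 303/29

303/29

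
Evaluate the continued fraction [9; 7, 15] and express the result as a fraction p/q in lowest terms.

969/106

Starting at the tail and folding back:
Start with 15.
7 + 1/(15/1) = 7 + 1/15 = 106/15
9 + 1/(106/15) = 9 + 15/106 = 969/106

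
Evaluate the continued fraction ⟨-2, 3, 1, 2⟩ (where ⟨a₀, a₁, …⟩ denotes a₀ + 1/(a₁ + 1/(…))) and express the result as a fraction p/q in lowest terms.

a_0 = -2: -2/1
a_1 = 3: -5/3
a_2 = 1: -7/4
a_3 = 2: -19/11

-19/11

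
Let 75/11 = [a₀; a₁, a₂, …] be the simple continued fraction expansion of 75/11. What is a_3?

2

75 ÷ 11 → quotient 6, remainder 9
11 ÷ 9 → quotient 1, remainder 2
9 ÷ 2 → quotient 4, remainder 1
2 ÷ 1 → quotient 2, remainder 0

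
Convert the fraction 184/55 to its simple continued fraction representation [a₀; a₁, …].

⌊184/55⌋ = 3, remainder 19
⌊55/19⌋ = 2, remainder 17
⌊19/17⌋ = 1, remainder 2
⌊17/2⌋ = 8, remainder 1
⌊2/1⌋ = 2, remainder 0

[3; 2, 1, 8, 2]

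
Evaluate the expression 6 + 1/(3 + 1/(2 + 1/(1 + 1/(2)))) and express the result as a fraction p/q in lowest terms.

Use the convergent recurrence hₖ = aₖ·hₖ₋₁ + hₖ₋₂ (and likewise for the denominators kₖ):
a_0 = 6: 6/1
a_1 = 3: 19/3
a_2 = 2: 44/7
a_3 = 1: 63/10
a_4 = 2: 170/27

170/27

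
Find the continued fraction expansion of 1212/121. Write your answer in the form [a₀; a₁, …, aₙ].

[10; 60, 2]

Repeatedly divide and take the remainder:
1212 = 10·121 + 2, so a_0 = 10
121 = 60·2 + 1, so a_1 = 60
2 = 2·1 + 0, so a_2 = 2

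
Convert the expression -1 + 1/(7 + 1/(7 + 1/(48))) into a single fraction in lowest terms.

Start with 48.
7 + 1/(48/1) = 7 + 1/48 = 337/48
7 + 1/(337/48) = 7 + 48/337 = 2407/337
-1 + 1/(2407/337) = -1 + 337/2407 = -2070/2407

-2070/2407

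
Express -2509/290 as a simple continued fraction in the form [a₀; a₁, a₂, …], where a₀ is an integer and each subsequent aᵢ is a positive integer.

[-9; 2, 1, 6, 1, 3, 3]

Repeatedly divide and take the remainder:
⌊-2509/290⌋ = -9, remainder 101
⌊290/101⌋ = 2, remainder 88
⌊101/88⌋ = 1, remainder 13
⌊88/13⌋ = 6, remainder 10
⌊13/10⌋ = 1, remainder 3
⌊10/3⌋ = 3, remainder 1
⌊3/1⌋ = 3, remainder 0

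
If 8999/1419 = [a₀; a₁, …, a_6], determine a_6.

Repeatedly divide and take the remainder:
8999 = 6·1419 + 485, so a_0 = 6
1419 = 2·485 + 449, so a_1 = 2
485 = 1·449 + 36, so a_2 = 1
449 = 12·36 + 17, so a_3 = 12
36 = 2·17 + 2, so a_4 = 2
17 = 8·2 + 1, so a_5 = 8
2 = 2·1 + 0, so a_6 = 2

2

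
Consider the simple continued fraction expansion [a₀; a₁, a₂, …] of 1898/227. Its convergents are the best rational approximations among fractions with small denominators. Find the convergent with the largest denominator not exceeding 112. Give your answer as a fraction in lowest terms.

301/36

a_0 = 8: 8/1  (≤ bound)
a_1 = 2: 17/2  (≤ bound)
a_2 = 1: 25/3  (≤ bound)
a_3 = 3: 92/11  (≤ bound)
a_4 = 3: 301/36  (≤ bound)
a_5 = 6: 1898/227  (> 112, stop)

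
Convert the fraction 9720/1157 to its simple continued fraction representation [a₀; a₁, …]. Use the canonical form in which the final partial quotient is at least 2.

9720 = 8·1157 + 464, so a_0 = 8
1157 = 2·464 + 229, so a_1 = 2
464 = 2·229 + 6, so a_2 = 2
229 = 38·6 + 1, so a_3 = 38
6 = 6·1 + 0, so a_4 = 6

[8; 2, 2, 38, 6]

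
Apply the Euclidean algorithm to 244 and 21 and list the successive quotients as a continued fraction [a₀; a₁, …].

244 ÷ 21 → quotient 11, remainder 13
21 ÷ 13 → quotient 1, remainder 8
13 ÷ 8 → quotient 1, remainder 5
8 ÷ 5 → quotient 1, remainder 3
5 ÷ 3 → quotient 1, remainder 2
3 ÷ 2 → quotient 1, remainder 1
2 ÷ 1 → quotient 2, remainder 0

[11; 1, 1, 1, 1, 1, 2]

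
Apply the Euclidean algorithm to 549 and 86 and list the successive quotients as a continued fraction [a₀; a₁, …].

Run the Euclidean algorithm, recording each quotient:
549 ÷ 86 → quotient 6, remainder 33
86 ÷ 33 → quotient 2, remainder 20
33 ÷ 20 → quotient 1, remainder 13
20 ÷ 13 → quotient 1, remainder 7
13 ÷ 7 → quotient 1, remainder 6
7 ÷ 6 → quotient 1, remainder 1
6 ÷ 1 → quotient 6, remainder 0

[6; 2, 1, 1, 1, 1, 6]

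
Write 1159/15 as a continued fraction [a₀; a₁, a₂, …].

⌊1159/15⌋ = 77, remainder 4
⌊15/4⌋ = 3, remainder 3
⌊4/3⌋ = 1, remainder 1
⌊3/1⌋ = 3, remainder 0

[77; 3, 1, 3]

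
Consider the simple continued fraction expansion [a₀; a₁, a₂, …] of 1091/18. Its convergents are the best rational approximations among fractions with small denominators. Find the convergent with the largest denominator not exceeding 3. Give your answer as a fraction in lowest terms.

182/3

List convergents until the denominator exceeds the bound:
a_0 = 60: 60/1  (≤ bound)
a_1 = 1: 61/1  (≤ bound)
a_2 = 1: 121/2  (≤ bound)
a_3 = 1: 182/3  (≤ bound)
a_4 = 1: 303/5  (> 3, stop)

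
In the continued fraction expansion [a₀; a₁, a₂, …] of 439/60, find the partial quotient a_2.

6

439 = 7·60 + 19, so a_0 = 7
60 = 3·19 + 3, so a_1 = 3
19 = 6·3 + 1, so a_2 = 6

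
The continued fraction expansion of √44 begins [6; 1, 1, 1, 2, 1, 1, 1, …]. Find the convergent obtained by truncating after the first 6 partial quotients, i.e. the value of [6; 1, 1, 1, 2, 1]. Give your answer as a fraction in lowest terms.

Starting at the tail and folding back:
Start with 1.
2 + 1/(1/1) = 2 + 1/1 = 3/1
1 + 1/(3/1) = 1 + 1/3 = 4/3
1 + 1/(4/3) = 1 + 3/4 = 7/4
1 + 1/(7/4) = 1 + 4/7 = 11/7
6 + 1/(11/7) = 6 + 7/11 = 73/11

73/11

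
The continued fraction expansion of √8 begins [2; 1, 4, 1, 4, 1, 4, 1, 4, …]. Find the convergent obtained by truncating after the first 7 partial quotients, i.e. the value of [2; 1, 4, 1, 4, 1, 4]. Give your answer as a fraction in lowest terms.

Start with 4.
1 + 1/(4/1) = 1 + 1/4 = 5/4
4 + 1/(5/4) = 4 + 4/5 = 24/5
1 + 1/(24/5) = 1 + 5/24 = 29/24
4 + 1/(29/24) = 4 + 24/29 = 140/29
1 + 1/(140/29) = 1 + 29/140 = 169/140
2 + 1/(169/140) = 2 + 140/169 = 478/169

478/169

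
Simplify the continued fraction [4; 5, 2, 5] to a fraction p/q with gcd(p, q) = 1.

251/60

Start with 5.
2 + 1/(5/1) = 2 + 1/5 = 11/5
5 + 1/(11/5) = 5 + 5/11 = 60/11
4 + 1/(60/11) = 4 + 11/60 = 251/60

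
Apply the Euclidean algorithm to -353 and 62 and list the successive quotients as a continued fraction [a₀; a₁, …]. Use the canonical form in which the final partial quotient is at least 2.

-353 = -6·62 + 19, so a_0 = -6
62 = 3·19 + 5, so a_1 = 3
19 = 3·5 + 4, so a_2 = 3
5 = 1·4 + 1, so a_3 = 1
4 = 4·1 + 0, so a_4 = 4

[-6; 3, 3, 1, 4]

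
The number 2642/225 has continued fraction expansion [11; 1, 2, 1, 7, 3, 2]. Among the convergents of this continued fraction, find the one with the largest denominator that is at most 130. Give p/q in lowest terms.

1139/97

List convergents until the denominator exceeds the bound:
a_0 = 11: 11/1  (≤ bound)
a_1 = 1: 12/1  (≤ bound)
a_2 = 2: 35/3  (≤ bound)
a_3 = 1: 47/4  (≤ bound)
a_4 = 7: 364/31  (≤ bound)
a_5 = 3: 1139/97  (≤ bound)
a_6 = 2: 2642/225  (> 130, stop)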